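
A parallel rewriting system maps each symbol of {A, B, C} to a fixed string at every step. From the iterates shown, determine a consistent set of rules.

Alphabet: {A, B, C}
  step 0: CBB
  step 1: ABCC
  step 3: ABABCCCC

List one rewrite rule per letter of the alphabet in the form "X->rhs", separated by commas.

A->C, B->C, C->AB

  step 0 ⇒ step 1: CBB ⇒ AB·C·C
    B ↦ C
    C ↦ AB
    A ↦ C  (constrained at step 1)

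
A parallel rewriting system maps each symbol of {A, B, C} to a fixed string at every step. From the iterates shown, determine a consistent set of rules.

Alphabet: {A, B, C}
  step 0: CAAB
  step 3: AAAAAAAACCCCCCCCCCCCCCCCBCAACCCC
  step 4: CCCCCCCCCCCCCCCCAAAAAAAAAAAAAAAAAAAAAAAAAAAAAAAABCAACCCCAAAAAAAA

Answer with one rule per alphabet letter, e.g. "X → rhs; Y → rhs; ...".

  step 3 ⇒ step 4: AAAAAAAACCCCCCCCCCCCCCCCBCAACCCC ⇒ CC·CC·CC·CC·CC·CC·CC·CC·AA·AA·AA·AA·AA·AA·AA·AA·AA·AA·AA·AA·AA·AA·AA·AA·BC·AA·CC·CC·AA·AA·AA·AA
    A ↦ CC
    B ↦ BC
    C ↦ AA

A->CC, B->BC, C->AA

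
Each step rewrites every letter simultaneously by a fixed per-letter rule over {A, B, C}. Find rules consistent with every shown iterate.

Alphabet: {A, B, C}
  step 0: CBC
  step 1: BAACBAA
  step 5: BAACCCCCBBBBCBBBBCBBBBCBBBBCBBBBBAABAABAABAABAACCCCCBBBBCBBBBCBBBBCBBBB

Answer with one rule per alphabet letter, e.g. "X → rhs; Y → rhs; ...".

A->BB, B->C, C->BAA

  step 0 ⇒ step 1: CBC ⇒ BAA·C·BAA
    B ↦ C
    C ↦ BAA
    A ↦ BB  (constrained at step 1)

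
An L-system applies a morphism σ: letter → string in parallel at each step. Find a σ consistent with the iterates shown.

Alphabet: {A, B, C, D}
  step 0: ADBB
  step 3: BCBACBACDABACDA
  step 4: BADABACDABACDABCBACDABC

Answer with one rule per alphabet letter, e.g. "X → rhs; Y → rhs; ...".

A->C, B->BA, C->DA, D->B

  step 3 ⇒ step 4: BCBACBACDABACDA ⇒ BA·DA·BA·C·DA·BA·C·DA·B·C·BA·C·DA·B·C
    A ↦ C
    B ↦ BA
    C ↦ DA
    D ↦ B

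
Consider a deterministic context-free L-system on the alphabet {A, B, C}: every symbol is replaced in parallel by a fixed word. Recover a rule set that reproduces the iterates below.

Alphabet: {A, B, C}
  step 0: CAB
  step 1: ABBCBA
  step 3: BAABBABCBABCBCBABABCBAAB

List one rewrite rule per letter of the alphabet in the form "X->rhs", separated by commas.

  step 0 ⇒ step 1: CAB ⇒ AB·BC·BA
    A ↦ BC
    B ↦ BA
    C ↦ AB

A->BC, B->BA, C->AB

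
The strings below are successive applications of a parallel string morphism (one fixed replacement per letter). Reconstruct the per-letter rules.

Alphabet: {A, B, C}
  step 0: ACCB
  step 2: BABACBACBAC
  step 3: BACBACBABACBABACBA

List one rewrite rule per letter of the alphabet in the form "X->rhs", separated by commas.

  step 2 ⇒ step 3: BABACBACBAC ⇒ BA·C·BA·C·BA·BA·C·BA·BA·C·BA
    A ↦ C
    B ↦ BA
    C ↦ BA

A->C, B->BA, C->BA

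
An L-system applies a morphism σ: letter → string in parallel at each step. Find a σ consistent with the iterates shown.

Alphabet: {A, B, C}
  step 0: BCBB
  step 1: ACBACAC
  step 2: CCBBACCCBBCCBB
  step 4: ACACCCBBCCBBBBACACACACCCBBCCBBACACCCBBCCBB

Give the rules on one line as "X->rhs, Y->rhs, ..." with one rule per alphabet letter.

  step 1 ⇒ step 2: ACBACAC ⇒ CCB·B·AC·CCB·B·CCB·B
    A ↦ CCB
    B ↦ AC
    C ↦ B

A->CCB, B->AC, C->B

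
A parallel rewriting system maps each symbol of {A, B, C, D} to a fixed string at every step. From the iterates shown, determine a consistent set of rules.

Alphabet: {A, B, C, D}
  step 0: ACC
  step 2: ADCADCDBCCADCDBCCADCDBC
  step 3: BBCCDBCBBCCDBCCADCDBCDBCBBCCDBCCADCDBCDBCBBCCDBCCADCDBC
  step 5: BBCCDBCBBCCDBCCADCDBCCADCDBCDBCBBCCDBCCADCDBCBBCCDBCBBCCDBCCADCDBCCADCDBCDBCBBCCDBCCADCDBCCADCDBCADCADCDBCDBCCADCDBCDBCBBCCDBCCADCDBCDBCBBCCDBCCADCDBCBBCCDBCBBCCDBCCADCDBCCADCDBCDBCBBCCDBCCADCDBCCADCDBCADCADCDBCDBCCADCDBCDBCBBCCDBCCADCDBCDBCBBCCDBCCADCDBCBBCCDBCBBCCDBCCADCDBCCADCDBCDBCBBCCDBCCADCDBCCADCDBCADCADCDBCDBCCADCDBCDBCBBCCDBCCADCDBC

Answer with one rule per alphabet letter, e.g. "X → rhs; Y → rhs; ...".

  step 2 ⇒ step 3: ADCADCDBCCADCDBCCADCDBC ⇒ BBC·C·DBC·BBC·C·DBC·C·ADC·DBC·DBC·BBC·C·DBC·C·ADC·DBC·DBC·BBC·C·DBC·C·ADC·DBC
    A ↦ BBC
    B ↦ ADC
    C ↦ DBC
    D ↦ C

A->BBC, B->ADC, C->DBC, D->C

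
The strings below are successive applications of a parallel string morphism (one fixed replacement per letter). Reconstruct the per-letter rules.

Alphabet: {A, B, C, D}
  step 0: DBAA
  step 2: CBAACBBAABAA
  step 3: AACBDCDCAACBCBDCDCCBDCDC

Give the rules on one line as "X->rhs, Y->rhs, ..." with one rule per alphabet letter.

  step 2 ⇒ step 3: CBAACBBAABAA ⇒ AA·CB·DC·DC·AA·CB·CB·DC·DC·CB·DC·DC
    A ↦ DC
    B ↦ CB
    C ↦ AA
    D ↦ B  (constrained at step 0)

A->DC, B->CB, C->AA, D->B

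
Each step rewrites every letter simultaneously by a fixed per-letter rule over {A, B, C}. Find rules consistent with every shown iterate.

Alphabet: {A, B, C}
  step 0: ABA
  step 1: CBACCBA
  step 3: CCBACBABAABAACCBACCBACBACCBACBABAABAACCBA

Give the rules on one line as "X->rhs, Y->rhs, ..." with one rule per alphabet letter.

  step 0 ⇒ step 1: ABA ⇒ CBA·C·CBA
    A ↦ CBA
    B ↦ C
    C ↦ BAA  (constrained at step 1)

A->CBA, B->C, C->BAA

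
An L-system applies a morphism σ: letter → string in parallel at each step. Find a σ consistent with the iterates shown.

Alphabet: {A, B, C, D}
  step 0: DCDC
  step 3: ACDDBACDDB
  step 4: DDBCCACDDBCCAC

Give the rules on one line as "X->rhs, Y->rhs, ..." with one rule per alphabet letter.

A->DD, B->AC, C->B, D->C

  step 3 ⇒ step 4: ACDDBACDDB ⇒ DD·B·C·C·AC·DD·B·C·C·AC
    A ↦ DD
    B ↦ AC
    C ↦ B
    D ↦ C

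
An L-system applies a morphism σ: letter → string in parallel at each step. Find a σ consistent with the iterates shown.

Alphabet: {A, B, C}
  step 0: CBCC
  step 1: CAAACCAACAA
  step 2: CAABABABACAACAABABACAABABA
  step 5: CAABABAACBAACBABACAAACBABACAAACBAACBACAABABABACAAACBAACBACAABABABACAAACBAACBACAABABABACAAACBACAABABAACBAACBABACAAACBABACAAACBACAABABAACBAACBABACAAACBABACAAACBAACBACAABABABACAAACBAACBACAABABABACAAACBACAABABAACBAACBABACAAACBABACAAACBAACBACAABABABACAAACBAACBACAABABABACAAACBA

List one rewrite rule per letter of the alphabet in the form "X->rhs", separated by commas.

  step 1 ⇒ step 2: CAAACCAACAA ⇒ CAA·BA·BA·BA·CAA·CAA·BA·BA·CAA·BA·BA
    A ↦ BA
    C ↦ CAA
  step 0 ⇒ step 1: CBCC ⇒ CAA·AC·CAA·CAA
    B ↦ AC

A->BA, B->AC, C->CAA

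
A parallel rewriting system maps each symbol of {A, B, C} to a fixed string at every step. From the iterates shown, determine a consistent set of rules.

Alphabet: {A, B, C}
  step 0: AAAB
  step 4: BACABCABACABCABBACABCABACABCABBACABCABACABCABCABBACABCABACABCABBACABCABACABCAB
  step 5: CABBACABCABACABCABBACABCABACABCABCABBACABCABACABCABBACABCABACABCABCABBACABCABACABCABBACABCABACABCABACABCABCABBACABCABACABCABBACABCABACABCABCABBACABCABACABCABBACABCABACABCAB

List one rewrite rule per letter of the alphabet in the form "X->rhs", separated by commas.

A->B, B->CAB, C->ACA

  step 4 ⇒ step 5: BACABCABACABCABBACABCABACABCABBACABCABACABCABCABBACABCABACABCABBACABCABACABCAB ⇒ CAB·B·ACA·B·CAB·ACA·B·CAB·B·ACA·B·CAB·ACA·B·CAB·CAB·B·ACA·B·CAB·ACA·B·CAB·B·ACA·B·CAB·ACA·B·CAB·CAB·B·ACA·B·CAB·ACA·B·CAB·B·ACA·B·CAB·ACA·B·CAB·ACA·B·CAB·CAB·B·ACA·B·CAB·ACA·B·CAB·B·ACA·B·CAB·ACA·B·CAB·CAB·B·ACA·B·CAB·ACA·B·CAB·B·ACA·B·CAB·ACA·B·CAB
    A ↦ B
    B ↦ CAB
    C ↦ ACA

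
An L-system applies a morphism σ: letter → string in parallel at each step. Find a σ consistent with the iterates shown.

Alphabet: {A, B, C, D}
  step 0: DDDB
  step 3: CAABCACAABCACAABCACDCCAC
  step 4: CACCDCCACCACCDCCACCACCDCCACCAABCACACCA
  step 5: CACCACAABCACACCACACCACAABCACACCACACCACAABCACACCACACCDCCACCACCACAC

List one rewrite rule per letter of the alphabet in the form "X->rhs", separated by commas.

A->C, B->DC, C->CA, D->AB

  step 4 ⇒ step 5: CACCDCCACCACCDCCACCACCDCCACCAABCACACCA ⇒ CA·C·CA·CA·AB·CA·CA·C·CA·CA·C·CA·CA·AB·CA·CA·C·CA·CA·C·CA·CA·AB·CA·CA·C·CA·CA·C·C·DC·CA·C·CA·C·CA·CA·C
    A ↦ C
    B ↦ DC
    C ↦ CA
    D ↦ AB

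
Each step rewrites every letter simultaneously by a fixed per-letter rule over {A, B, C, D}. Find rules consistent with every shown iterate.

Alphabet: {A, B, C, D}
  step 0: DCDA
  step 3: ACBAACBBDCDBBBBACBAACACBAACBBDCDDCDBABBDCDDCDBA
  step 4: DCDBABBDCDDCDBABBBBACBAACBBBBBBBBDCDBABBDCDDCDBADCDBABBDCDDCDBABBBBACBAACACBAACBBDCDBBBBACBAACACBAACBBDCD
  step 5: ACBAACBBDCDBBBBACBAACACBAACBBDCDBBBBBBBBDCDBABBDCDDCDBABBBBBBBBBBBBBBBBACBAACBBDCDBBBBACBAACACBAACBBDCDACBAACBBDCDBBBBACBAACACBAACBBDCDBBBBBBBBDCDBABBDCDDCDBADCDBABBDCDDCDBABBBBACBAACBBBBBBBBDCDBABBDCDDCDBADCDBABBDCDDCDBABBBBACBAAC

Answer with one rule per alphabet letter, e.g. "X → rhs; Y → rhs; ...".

A->DCD, B->BB, C->BA, D->AC

  step 4 ⇒ step 5: DCDBABBDCDDCDBABBBBACBAACBBBBBBBBDCDBABBDCDDCDBADCDBABBDCDDCDBABBBBACBAACACBAACBBDCDBBBBACBAACACBAACBBDCD ⇒ AC·BA·AC·BB·DCD·BB·BB·AC·BA·AC·AC·BA·AC·BB·DCD·BB·BB·BB·BB·DCD·BA·BB·DCD·DCD·BA·BB·BB·BB·BB·BB·BB·BB·BB·AC·BA·AC·BB·DCD·BB·BB·AC·BA·AC·AC·BA·AC·BB·DCD·AC·BA·AC·BB·DCD·BB·BB·AC·BA·AC·AC·BA·AC·BB·DCD·BB·BB·BB·BB·DCD·BA·BB·DCD·DCD·BA·DCD·BA·BB·DCD·DCD·BA·BB·BB·AC·BA·AC·BB·BB·BB·BB·DCD·BA·BB·DCD·DCD·BA·DCD·BA·BB·DCD·DCD·BA·BB·BB·AC·BA·AC
    A ↦ DCD
    B ↦ BB
    C ↦ BA
    D ↦ AC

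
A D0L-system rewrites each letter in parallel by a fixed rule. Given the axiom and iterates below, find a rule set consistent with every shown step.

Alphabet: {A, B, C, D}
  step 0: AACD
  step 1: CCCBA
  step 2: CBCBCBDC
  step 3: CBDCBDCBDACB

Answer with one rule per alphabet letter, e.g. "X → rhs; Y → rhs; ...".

  step 2 ⇒ step 3: CBCBCBDC ⇒ CB·D·CB·D·CB·D·A·CB
    B ↦ D
    C ↦ CB
    D ↦ A
  step 0 ⇒ step 1: AACD ⇒ C·C·CB·A
    A ↦ C

A->C, B->D, C->CB, D->A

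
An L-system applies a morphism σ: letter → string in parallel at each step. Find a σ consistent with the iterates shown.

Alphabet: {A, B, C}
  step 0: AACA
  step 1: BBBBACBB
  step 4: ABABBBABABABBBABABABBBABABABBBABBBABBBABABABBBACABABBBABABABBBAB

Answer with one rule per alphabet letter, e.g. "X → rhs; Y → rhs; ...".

  step 0 ⇒ step 1: AACA ⇒ BB·BB·AC·BB
    A ↦ BB
    C ↦ AC
    B ↦ AB  (constrained at step 1)

A->BB, B->AB, C->AC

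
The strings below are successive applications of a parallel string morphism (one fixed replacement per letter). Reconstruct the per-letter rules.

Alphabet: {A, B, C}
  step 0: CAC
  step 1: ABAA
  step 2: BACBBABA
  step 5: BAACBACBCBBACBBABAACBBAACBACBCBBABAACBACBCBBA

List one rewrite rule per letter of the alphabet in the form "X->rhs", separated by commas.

A->BA, B->CB, C->A

  step 1 ⇒ step 2: ABAA ⇒ BA·CB·BA·BA
    A ↦ BA
    B ↦ CB
  step 0 ⇒ step 1: CAC ⇒ A·BA·A
    C ↦ A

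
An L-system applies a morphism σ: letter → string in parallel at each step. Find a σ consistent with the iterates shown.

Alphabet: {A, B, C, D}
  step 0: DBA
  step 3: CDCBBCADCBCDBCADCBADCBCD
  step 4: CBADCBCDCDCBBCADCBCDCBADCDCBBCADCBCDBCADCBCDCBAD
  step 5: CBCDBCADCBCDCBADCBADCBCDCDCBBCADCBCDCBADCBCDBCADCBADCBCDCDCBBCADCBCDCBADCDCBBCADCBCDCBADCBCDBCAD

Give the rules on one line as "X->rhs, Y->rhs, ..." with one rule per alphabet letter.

A->BC, B->CD, C->CB, D->AD

  step 4 ⇒ step 5: CBADCBCDCDCBBCADCBCDCBADCDCBBCADCBCDBCADCBCDCBAD ⇒ CB·CD·BC·AD·CB·CD·CB·AD·CB·AD·CB·CD·CD·CB·BC·AD·CB·CD·CB·AD·CB·CD·BC·AD·CB·AD·CB·CD·CD·CB·BC·AD·CB·CD·CB·AD·CD·CB·BC·AD·CB·CD·CB·AD·CB·CD·BC·AD
    A ↦ BC
    B ↦ CD
    C ↦ CB
    D ↦ AD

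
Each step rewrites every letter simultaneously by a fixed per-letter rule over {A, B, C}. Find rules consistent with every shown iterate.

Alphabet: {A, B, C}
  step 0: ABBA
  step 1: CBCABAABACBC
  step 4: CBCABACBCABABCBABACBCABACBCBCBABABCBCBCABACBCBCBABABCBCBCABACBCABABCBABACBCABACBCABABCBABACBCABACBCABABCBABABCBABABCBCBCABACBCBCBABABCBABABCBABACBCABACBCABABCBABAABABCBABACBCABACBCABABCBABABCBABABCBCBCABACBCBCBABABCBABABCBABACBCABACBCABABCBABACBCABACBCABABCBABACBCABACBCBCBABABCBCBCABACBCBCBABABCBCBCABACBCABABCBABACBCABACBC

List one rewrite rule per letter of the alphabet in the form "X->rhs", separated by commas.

A->CBC, B->ABA, C->BCB

  step 0 ⇒ step 1: ABBA ⇒ CBC·ABA·ABA·CBC
    A ↦ CBC
    B ↦ ABA
    C ↦ BCB  (constrained at step 1)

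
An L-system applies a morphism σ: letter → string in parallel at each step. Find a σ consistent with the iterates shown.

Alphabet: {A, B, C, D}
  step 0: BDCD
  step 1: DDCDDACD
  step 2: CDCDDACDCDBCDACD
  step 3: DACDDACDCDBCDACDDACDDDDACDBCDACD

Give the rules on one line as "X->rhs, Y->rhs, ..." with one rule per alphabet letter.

A->BC, B->DD, C->DA, D->CD

  step 2 ⇒ step 3: CDCDDACDCDBCDACD ⇒ DA·CD·DA·CD·CD·BC·DA·CD·DA·CD·DD·DA·CD·BC·DA·CD
    A ↦ BC
    B ↦ DD
    C ↦ DA
    D ↦ CD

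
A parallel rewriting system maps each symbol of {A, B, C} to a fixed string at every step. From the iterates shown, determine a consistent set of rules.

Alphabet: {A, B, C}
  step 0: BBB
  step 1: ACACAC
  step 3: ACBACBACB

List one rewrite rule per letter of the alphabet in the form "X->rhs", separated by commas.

A->B, B->AC, C->A

  step 0 ⇒ step 1: BBB ⇒ AC·AC·AC
    B ↦ AC
    A ↦ B  (constrained at step 1)
    C ↦ A  (constrained at step 1)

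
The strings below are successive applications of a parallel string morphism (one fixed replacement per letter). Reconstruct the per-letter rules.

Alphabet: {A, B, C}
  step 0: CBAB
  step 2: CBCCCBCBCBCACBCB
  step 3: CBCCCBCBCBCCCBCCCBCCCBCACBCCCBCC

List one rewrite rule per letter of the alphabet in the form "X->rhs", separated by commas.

A->CA, B->CC, C->CB

  step 2 ⇒ step 3: CBCCCBCBCBCACBCB ⇒ CB·CC·CB·CB·CB·CC·CB·CC·CB·CC·CB·CA·CB·CC·CB·CC
    A ↦ CA
    B ↦ CC
    C ↦ CB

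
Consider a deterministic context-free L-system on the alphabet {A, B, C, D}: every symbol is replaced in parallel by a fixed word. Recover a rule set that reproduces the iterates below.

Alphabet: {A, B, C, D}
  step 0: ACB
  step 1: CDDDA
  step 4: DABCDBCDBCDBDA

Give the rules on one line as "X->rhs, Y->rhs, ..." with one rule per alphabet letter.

  step 0 ⇒ step 1: ACB ⇒ CD·D·DA
    A ↦ CD
    B ↦ DA
    C ↦ D
    D ↦ B  (constrained at step 1)

A->CD, B->DA, C->D, D->B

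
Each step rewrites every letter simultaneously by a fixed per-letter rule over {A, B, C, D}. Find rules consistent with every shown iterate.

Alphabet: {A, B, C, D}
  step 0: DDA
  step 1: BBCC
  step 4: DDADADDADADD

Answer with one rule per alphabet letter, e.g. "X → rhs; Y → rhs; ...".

  step 0 ⇒ step 1: DDA ⇒ B·B·CC
    A ↦ CC
    D ↦ B
    B ↦ D  (constrained at step 1)
    C ↦ AD  (constrained at step 1)

A->CC, B->D, C->AD, D->B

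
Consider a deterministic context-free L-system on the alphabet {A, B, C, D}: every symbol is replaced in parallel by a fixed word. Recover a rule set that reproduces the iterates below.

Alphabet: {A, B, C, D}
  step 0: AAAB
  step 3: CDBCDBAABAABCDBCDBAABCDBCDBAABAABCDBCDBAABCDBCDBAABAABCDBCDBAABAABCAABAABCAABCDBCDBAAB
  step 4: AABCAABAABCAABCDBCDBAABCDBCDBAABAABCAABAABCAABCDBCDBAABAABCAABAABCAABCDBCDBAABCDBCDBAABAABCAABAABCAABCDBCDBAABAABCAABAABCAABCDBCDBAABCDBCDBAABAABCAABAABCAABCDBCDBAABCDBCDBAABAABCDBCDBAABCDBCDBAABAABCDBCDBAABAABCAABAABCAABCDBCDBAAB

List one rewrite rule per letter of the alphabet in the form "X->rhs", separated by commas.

A->CDB, B->AAB, C->AAB, D->C

  step 3 ⇒ step 4: CDBCDBAABAABCDBCDBAABCDBCDBAABAABCDBCDBAABCDBCDBAABAABCDBCDBAABAABCAABAABCAABCDBCDBAAB ⇒ AAB·C·AAB·AAB·C·AAB·CDB·CDB·AAB·CDB·CDB·AAB·AAB·C·AAB·AAB·C·AAB·CDB·CDB·AAB·AAB·C·AAB·AAB·C·AAB·CDB·CDB·AAB·CDB·CDB·AAB·AAB·C·AAB·AAB·C·AAB·CDB·CDB·AAB·AAB·C·AAB·AAB·C·AAB·CDB·CDB·AAB·CDB·CDB·AAB·AAB·C·AAB·AAB·C·AAB·CDB·CDB·AAB·CDB·CDB·AAB·AAB·CDB·CDB·AAB·CDB·CDB·AAB·AAB·CDB·CDB·AAB·AAB·C·AAB·AAB·C·AAB·CDB·CDB·AAB
    A ↦ CDB
    B ↦ AAB
    C ↦ AAB
    D ↦ C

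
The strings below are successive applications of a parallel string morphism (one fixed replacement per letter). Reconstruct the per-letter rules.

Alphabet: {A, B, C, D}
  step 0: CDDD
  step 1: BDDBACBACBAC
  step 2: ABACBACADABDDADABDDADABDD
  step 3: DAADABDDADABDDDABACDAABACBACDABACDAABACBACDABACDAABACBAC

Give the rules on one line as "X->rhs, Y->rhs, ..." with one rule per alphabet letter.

  step 2 ⇒ step 3: ABACBACADABDDADABDDADABDD ⇒ DA·A·DA·BDD·A·DA·BDD·DA·BAC·DA·A·BAC·BAC·DA·BAC·DA·A·BAC·BAC·DA·BAC·DA·A·BAC·BAC
    A ↦ DA
    B ↦ A
    C ↦ BDD
    D ↦ BAC

A->DA, B->A, C->BDD, D->BAC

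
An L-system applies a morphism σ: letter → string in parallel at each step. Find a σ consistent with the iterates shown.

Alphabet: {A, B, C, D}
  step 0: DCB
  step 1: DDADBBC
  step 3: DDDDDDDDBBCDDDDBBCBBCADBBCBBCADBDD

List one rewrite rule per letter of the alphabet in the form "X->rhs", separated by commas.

A->B, B->BBC, C->AD, D->DD

  step 0 ⇒ step 1: DCB ⇒ DD·AD·BBC
    B ↦ BBC
    C ↦ AD
    D ↦ DD
    A ↦ B  (constrained at step 1)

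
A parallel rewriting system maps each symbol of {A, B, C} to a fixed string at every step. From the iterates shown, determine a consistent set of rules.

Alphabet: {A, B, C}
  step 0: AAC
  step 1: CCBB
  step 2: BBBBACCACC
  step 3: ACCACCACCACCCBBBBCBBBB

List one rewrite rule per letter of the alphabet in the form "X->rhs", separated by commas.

  step 2 ⇒ step 3: BBBBACCACC ⇒ ACC·ACC·ACC·ACC·C·BB·BB·C·BB·BB
    A ↦ C
    B ↦ ACC
    C ↦ BB

A->C, B->ACC, C->BB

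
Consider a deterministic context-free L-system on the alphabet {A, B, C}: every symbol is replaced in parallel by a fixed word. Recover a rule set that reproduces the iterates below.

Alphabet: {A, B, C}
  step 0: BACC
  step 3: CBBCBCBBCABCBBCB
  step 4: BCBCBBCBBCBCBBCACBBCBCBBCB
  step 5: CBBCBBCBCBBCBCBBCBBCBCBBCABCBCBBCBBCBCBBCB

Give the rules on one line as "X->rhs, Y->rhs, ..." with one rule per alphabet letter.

  step 4 ⇒ step 5: BCBCBBCBBCBCBBCACBBCBCBBCB ⇒ CB·B·CB·B·CB·CB·B·CB·CB·B·CB·B·CB·CB·B·CA·B·CB·CB·B·CB·B·CB·CB·B·CB
    A ↦ CA
    B ↦ CB
    C ↦ B

A->CA, B->CB, C->B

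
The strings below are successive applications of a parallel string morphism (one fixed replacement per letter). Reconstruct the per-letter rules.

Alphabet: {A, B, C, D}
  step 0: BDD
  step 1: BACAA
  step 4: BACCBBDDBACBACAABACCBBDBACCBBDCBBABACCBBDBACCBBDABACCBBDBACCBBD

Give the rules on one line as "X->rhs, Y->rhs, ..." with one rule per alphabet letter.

A->CBB, B->BAC, C->D, D->A

  step 0 ⇒ step 1: BDD ⇒ BAC·A·A
    B ↦ BAC
    D ↦ A
    A ↦ CBB  (constrained at step 1)
    C ↦ D  (constrained at step 1)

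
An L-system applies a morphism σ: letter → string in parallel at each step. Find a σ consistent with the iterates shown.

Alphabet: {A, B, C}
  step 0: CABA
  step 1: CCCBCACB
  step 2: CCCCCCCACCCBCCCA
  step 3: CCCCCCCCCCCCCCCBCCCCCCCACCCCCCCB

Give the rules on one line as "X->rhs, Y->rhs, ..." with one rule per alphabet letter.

A->CB, B->CA, C->CC

  step 2 ⇒ step 3: CCCCCCCACCCBCCCA ⇒ CC·CC·CC·CC·CC·CC·CC·CB·CC·CC·CC·CA·CC·CC·CC·CB
    A ↦ CB
    B ↦ CA
    C ↦ CC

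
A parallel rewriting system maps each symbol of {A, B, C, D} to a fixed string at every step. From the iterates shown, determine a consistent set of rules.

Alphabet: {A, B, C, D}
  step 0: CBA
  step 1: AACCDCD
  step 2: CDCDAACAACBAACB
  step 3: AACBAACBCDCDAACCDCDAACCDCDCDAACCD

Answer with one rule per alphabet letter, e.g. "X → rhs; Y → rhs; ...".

A->CD, B->CD, C->AAC, D->B

  step 2 ⇒ step 3: CDCDAACAACBAACB ⇒ AAC·B·AAC·B·CD·CD·AAC·CD·CD·AAC·CD·CD·CD·AAC·CD
    A ↦ CD
    B ↦ CD
    C ↦ AAC
    D ↦ B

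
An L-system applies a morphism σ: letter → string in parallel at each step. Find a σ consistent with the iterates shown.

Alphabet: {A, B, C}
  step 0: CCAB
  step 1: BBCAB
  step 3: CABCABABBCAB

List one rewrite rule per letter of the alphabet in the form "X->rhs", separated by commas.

  step 0 ⇒ step 1: CCAB ⇒ B·B·C·AB
    A ↦ C
    B ↦ AB
    C ↦ B

A->C, B->AB, C->B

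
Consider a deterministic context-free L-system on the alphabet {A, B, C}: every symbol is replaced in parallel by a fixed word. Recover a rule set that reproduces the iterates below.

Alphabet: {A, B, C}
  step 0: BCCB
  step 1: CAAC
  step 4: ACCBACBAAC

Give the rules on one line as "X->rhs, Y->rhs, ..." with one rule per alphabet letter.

  step 0 ⇒ step 1: BCCB ⇒ C·A·A·C
    B ↦ C
    C ↦ A
    A ↦ CB  (constrained at step 1)

A->CB, B->C, C->A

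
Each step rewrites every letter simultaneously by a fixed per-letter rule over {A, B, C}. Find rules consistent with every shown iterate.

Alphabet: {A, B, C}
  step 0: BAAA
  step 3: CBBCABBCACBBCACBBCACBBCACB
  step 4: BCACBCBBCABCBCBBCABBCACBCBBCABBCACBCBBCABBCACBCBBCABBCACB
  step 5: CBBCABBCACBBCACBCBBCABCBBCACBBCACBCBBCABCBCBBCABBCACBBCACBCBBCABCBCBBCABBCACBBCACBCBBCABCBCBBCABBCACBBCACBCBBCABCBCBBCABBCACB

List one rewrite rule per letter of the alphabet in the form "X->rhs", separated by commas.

  step 4 ⇒ step 5: BCACBCBBCABCBCBBCABBCACBCBBCABBCACBCBBCABBCACBCBBCABBCACB ⇒ CB·BCA·B·BCA·CB·BCA·CB·CB·BCA·B·CB·BCA·CB·BCA·CB·CB·BCA·B·CB·CB·BCA·B·BCA·CB·BCA·CB·CB·BCA·B·CB·CB·BCA·B·BCA·CB·BCA·CB·CB·BCA·B·CB·CB·BCA·B·BCA·CB·BCA·CB·CB·BCA·B·CB·CB·BCA·B·BCA·CB
    A ↦ B
    B ↦ CB
    C ↦ BCA

A->B, B->CB, C->BCA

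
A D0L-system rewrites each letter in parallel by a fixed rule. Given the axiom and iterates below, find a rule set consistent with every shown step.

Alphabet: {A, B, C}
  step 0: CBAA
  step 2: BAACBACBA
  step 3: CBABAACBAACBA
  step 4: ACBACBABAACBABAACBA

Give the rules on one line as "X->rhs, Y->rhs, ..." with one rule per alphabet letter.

A->BA, B->C, C->A

  step 3 ⇒ step 4: CBABAACBAACBA ⇒ A·C·BA·C·BA·BA·A·C·BA·BA·A·C·BA
    A ↦ BA
    B ↦ C
    C ↦ A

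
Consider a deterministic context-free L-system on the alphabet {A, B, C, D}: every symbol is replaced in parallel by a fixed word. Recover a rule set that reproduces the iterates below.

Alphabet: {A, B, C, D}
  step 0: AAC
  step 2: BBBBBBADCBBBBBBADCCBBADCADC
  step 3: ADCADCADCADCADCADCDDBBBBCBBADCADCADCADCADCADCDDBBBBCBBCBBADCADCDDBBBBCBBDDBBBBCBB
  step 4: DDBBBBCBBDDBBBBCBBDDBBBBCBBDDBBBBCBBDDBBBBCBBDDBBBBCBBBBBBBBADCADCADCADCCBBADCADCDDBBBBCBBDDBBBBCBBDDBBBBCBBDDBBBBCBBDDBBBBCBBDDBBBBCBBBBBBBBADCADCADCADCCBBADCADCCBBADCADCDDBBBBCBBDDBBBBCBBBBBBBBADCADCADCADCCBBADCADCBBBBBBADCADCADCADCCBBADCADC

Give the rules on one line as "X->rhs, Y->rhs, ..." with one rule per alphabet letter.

  step 3 ⇒ step 4: ADCADCADCADCADCADCDDBBBBCBBADCADCADCADCADCADCDDBBBBCBBCBBADCADCDDBBBBCBBDDBBBBCBB ⇒ DDB·BBB·CBB·DDB·BBB·CBB·DDB·BBB·CBB·DDB·BBB·CBB·DDB·BBB·CBB·DDB·BBB·CBB·BBB·BBB·ADC·ADC·ADC·ADC·CBB·ADC·ADC·DDB·BBB·CBB·DDB·BBB·CBB·DDB·BBB·CBB·DDB·BBB·CBB·DDB·BBB·CBB·DDB·BBB·CBB·BBB·BBB·ADC·ADC·ADC·ADC·CBB·ADC·ADC·CBB·ADC·ADC·DDB·BBB·CBB·DDB·BBB·CBB·BBB·BBB·ADC·ADC·ADC·ADC·CBB·ADC·ADC·BBB·BBB·ADC·ADC·ADC·ADC·CBB·ADC·ADC
    A ↦ DDB
    B ↦ ADC
    C ↦ CBB
    D ↦ BBB

A->DDB, B->ADC, C->CBB, D->BBB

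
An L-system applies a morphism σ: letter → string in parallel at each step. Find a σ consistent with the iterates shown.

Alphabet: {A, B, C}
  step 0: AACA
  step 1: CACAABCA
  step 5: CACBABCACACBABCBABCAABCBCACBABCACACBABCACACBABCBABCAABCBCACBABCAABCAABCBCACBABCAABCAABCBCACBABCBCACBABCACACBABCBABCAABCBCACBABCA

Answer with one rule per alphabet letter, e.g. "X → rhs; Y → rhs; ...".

A->CA, B->CB, C->AB

  step 0 ⇒ step 1: AACA ⇒ CA·CA·AB·CA
    A ↦ CA
    C ↦ AB
    B ↦ CB  (constrained at step 1)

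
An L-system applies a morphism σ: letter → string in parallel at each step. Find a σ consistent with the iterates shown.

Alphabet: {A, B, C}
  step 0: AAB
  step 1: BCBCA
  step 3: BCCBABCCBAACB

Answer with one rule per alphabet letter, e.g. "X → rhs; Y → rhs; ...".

A->BC, B->A, C->CB

  step 0 ⇒ step 1: AAB ⇒ BC·BC·A
    A ↦ BC
    B ↦ A
    C ↦ CB  (constrained at step 1)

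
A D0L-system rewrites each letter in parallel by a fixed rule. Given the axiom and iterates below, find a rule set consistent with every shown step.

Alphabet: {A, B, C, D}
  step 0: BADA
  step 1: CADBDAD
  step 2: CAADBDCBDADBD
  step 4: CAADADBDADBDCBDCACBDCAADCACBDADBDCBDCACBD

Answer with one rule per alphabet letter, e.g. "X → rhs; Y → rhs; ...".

A->AD, B->C, C->CA, D->BD

  step 1 ⇒ step 2: CADBDAD ⇒ CA·AD·BD·C·BD·AD·BD
    A ↦ AD
    B ↦ C
    C ↦ CA
    D ↦ BD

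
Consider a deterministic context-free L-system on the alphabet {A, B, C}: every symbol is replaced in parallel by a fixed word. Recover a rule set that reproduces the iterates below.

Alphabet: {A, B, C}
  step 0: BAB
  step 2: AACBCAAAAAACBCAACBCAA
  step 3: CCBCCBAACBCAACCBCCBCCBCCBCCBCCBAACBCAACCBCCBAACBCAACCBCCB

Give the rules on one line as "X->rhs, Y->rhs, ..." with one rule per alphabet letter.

A->CCB, B->CBC, C->AA

  step 2 ⇒ step 3: AACBCAAAAAACBCAACBCAA ⇒ CCB·CCB·AA·CBC·AA·CCB·CCB·CCB·CCB·CCB·CCB·AA·CBC·AA·CCB·CCB·AA·CBC·AA·CCB·CCB
    A ↦ CCB
    B ↦ CBC
    C ↦ AA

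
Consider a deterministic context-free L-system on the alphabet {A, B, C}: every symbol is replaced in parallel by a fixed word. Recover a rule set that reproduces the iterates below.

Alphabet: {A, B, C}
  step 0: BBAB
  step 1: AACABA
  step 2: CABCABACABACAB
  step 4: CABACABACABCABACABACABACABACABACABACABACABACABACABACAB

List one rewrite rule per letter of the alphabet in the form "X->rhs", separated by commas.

A->CAB, B->A, C->A

  step 1 ⇒ step 2: AACABA ⇒ CAB·CAB·A·CAB·A·CAB
    A ↦ CAB
    B ↦ A
    C ↦ A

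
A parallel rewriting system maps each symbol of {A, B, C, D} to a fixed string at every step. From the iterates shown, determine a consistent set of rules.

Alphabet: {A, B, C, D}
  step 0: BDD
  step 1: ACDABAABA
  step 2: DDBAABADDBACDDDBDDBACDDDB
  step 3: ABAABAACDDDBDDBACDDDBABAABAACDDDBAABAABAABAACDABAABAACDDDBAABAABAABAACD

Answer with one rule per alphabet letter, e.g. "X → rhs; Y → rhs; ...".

  step 2 ⇒ step 3: DDBAABADDBACDDDBDDBACDDDB ⇒ ABA·ABA·ACD·DDB·DDB·ACD·DDB·ABA·ABA·ACD·DDB·A·ABA·ABA·ABA·ACD·ABA·ABA·ACD·DDB·A·ABA·ABA·ABA·ACD
    A ↦ DDB
    B ↦ ACD
    C ↦ A
    D ↦ ABA

A->DDB, B->ACD, C->A, D->ABA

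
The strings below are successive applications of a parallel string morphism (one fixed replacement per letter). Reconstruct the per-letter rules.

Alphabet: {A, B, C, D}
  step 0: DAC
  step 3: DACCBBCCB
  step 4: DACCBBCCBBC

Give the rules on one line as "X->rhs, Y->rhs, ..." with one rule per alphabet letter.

  step 3 ⇒ step 4: DACCBBCCB ⇒ DA·CC·B·B·C·C·B·B·C
    A ↦ CC
    B ↦ C
    C ↦ B
    D ↦ DA

A->CC, B->C, C->B, D->DA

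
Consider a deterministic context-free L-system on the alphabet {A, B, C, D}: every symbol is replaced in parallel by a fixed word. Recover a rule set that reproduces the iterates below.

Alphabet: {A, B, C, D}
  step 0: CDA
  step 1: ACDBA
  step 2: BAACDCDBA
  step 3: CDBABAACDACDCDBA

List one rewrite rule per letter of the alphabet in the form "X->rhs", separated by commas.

A->BA, B->CD, C->A, D->CD

  step 2 ⇒ step 3: BAACDCDBA ⇒ CD·BA·BA·A·CD·A·CD·CD·BA
    A ↦ BA
    B ↦ CD
    C ↦ A
    D ↦ CD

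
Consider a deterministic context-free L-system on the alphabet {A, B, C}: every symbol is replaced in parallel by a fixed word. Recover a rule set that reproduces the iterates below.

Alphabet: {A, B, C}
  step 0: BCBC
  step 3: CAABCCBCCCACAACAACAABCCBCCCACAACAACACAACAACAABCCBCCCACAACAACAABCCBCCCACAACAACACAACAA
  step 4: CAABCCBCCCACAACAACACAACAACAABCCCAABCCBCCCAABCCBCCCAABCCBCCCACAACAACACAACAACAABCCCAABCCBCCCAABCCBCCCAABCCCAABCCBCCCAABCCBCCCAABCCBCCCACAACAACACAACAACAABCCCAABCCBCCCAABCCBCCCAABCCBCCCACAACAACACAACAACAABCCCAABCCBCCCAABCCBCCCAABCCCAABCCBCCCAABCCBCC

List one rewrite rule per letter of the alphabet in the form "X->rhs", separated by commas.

A->BCC, B->CA, C->CAA

  step 3 ⇒ step 4: CAABCCBCCCACAACAACAABCCBCCCACAACAACACAACAACAABCCBCCCACAACAACAABCCBCCCACAACAACACAACAA ⇒ CAA·BCC·BCC·CA·CAA·CAA·CA·CAA·CAA·CAA·BCC·CAA·BCC·BCC·CAA·BCC·BCC·CAA·BCC·BCC·CA·CAA·CAA·CA·CAA·CAA·CAA·BCC·CAA·BCC·BCC·CAA·BCC·BCC·CAA·BCC·CAA·BCC·BCC·CAA·BCC·BCC·CAA·BCC·BCC·CA·CAA·CAA·CA·CAA·CAA·CAA·BCC·CAA·BCC·BCC·CAA·BCC·BCC·CAA·BCC·BCC·CA·CAA·CAA·CA·CAA·CAA·CAA·BCC·CAA·BCC·BCC·CAA·BCC·BCC·CAA·BCC·CAA·BCC·BCC·CAA·BCC·BCC
    A ↦ BCC
    B ↦ CA
    C ↦ CAA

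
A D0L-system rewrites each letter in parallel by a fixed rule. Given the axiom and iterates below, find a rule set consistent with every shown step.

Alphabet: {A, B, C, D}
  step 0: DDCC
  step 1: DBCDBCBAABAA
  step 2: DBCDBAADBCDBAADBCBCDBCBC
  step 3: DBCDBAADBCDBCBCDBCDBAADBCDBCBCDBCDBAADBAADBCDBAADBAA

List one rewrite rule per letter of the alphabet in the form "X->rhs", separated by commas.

  step 2 ⇒ step 3: DBCDBAADBCDBAADBCBCDBCBC ⇒ DBC·D·BAA·DBC·D·BC·BC·DBC·D·BAA·DBC·D·BC·BC·DBC·D·BAA·D·BAA·DBC·D·BAA·D·BAA
    A ↦ BC
    B ↦ D
    C ↦ BAA
    D ↦ DBC

A->BC, B->D, C->BAA, D->DBC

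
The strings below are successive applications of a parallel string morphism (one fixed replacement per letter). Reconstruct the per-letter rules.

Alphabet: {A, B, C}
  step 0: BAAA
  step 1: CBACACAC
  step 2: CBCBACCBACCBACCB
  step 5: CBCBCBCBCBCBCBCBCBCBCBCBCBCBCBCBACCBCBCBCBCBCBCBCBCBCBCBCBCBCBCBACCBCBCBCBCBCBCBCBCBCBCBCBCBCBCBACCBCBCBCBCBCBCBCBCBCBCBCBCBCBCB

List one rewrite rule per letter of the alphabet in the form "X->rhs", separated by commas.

  step 1 ⇒ step 2: CBACACAC ⇒ CB·CB·AC·CB·AC·CB·AC·CB
    A ↦ AC
    B ↦ CB
    C ↦ CB

A->AC, B->CB, C->CB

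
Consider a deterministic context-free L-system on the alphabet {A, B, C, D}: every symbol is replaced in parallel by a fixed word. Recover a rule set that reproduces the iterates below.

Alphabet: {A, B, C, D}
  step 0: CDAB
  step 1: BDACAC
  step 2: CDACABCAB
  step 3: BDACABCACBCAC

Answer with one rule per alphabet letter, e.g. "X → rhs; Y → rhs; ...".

A->CA, B->C, C->B, D->DA

  step 2 ⇒ step 3: CDACABCAB ⇒ B·DA·CA·B·CA·C·B·CA·C
    A ↦ CA
    B ↦ C
    C ↦ B
    D ↦ DA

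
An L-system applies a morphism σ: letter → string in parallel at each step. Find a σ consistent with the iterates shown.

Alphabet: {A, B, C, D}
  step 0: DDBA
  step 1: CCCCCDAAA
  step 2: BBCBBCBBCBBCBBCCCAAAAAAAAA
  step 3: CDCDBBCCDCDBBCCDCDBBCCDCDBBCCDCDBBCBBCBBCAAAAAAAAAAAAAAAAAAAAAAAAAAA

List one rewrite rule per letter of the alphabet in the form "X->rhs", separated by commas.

A->AAA, B->CD, C->BBC, D->CC

  step 2 ⇒ step 3: BBCBBCBBCBBCBBCCCAAAAAAAAA ⇒ CD·CD·BBC·CD·CD·BBC·CD·CD·BBC·CD·CD·BBC·CD·CD·BBC·BBC·BBC·AAA·AAA·AAA·AAA·AAA·AAA·AAA·AAA·AAA
    A ↦ AAA
    B ↦ CD
    C ↦ BBC
  step 0 ⇒ step 1: DDBA ⇒ CC·CC·CD·AAA
    D ↦ CC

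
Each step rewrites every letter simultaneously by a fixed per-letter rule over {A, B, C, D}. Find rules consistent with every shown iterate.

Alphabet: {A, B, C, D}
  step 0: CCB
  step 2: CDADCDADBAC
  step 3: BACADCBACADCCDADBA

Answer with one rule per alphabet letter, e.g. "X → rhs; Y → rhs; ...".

A->AD, B->CD, C->BA, D->C

  step 2 ⇒ step 3: CDADCDADBAC ⇒ BA·C·AD·C·BA·C·AD·C·CD·AD·BA
    A ↦ AD
    B ↦ CD
    C ↦ BA
    D ↦ C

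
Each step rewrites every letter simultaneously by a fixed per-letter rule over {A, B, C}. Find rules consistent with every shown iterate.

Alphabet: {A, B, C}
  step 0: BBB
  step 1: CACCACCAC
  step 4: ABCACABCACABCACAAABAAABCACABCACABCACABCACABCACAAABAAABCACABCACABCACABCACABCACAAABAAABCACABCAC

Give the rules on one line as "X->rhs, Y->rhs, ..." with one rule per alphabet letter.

  step 0 ⇒ step 1: BBB ⇒ CAC·CAC·CAC
    B ↦ CAC
    A ↦ AB  (constrained at step 1)
    C ↦ AA  (constrained at step 1)

A->AB, B->CAC, C->AA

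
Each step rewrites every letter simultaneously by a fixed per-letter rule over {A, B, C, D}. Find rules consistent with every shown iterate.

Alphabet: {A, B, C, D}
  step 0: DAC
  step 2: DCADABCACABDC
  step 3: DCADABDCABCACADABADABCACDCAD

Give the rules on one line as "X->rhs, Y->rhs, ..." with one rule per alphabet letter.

  step 2 ⇒ step 3: DCADABCACABDC ⇒ DC·AD·AB·DC·AB·CAC·AD·AB·AD·AB·CAC·DC·AD
    A ↦ AB
    B ↦ CAC
    C ↦ AD
    D ↦ DC

A->AB, B->CAC, C->AD, D->DC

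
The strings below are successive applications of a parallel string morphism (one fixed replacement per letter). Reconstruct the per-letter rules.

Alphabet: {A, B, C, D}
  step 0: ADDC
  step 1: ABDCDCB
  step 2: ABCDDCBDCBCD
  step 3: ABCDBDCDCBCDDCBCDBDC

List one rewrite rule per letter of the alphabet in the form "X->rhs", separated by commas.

A->AB, B->CD, C->B, D->DC

  step 2 ⇒ step 3: ABCDDCBDCBCD ⇒ AB·CD·B·DC·DC·B·CD·DC·B·CD·B·DC
    A ↦ AB
    B ↦ CD
    C ↦ B
    D ↦ DC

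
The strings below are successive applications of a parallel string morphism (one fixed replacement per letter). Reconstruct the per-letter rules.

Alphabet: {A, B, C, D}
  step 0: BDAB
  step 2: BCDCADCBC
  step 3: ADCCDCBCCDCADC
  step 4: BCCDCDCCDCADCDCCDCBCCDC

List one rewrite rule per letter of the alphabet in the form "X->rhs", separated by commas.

  step 3 ⇒ step 4: ADCCDCBCCDCADC ⇒ BC·C·DC·DC·C·DC·A·DC·DC·C·DC·BC·C·DC
    A ↦ BC
    B ↦ A
    C ↦ DC
    D ↦ C

A->BC, B->A, C->DC, D->C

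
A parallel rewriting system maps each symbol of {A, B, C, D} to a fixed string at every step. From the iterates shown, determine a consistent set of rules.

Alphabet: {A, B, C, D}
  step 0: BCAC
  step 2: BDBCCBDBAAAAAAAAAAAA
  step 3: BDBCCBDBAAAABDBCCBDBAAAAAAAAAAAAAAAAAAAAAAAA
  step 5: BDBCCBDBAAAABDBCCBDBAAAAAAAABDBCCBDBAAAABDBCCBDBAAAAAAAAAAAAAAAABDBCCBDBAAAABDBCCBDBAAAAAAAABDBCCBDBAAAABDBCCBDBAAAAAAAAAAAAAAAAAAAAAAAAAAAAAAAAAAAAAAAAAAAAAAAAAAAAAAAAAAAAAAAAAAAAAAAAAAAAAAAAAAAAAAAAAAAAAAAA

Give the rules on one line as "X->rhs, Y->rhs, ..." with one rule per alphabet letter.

  step 2 ⇒ step 3: BDBCCBDBAAAAAAAAAAAA ⇒ BDB·CC·BDB·AA·AA·BDB·CC·BDB·AA·AA·AA·AA·AA·AA·AA·AA·AA·AA·AA·AA
    A ↦ AA
    B ↦ BDB
    C ↦ AA
    D ↦ CC

A->AA, B->BDB, C->AA, D->CC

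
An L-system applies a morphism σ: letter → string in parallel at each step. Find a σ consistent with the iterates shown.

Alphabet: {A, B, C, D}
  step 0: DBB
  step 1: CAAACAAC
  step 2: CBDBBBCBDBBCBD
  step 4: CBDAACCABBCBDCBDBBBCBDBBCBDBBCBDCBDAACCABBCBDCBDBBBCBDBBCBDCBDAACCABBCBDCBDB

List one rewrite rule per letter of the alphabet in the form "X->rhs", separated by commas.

  step 1 ⇒ step 2: CAAACAAC ⇒ CBD·B·B·B·CBD·B·B·CBD
    A ↦ B
    C ↦ CBD
  step 0 ⇒ step 1: DBB ⇒ CA·AAC·AAC
    B ↦ AAC
  step 0 ⇒ step 1: DBB ⇒ CA·AAC·AAC
    D ↦ CA

A->B, B->AAC, C->CBD, D->CA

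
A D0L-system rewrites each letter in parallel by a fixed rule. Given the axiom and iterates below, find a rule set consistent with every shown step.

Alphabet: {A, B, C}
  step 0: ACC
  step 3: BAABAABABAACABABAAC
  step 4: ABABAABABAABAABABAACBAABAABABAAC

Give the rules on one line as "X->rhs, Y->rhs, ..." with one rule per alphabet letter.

A->BA, B->A, C->AC

  step 3 ⇒ step 4: BAABAABABAACABABAAC ⇒ A·BA·BA·A·BA·BA·A·BA·A·BA·BA·AC·BA·A·BA·A·BA·BA·AC
    A ↦ BA
    B ↦ A
    C ↦ AC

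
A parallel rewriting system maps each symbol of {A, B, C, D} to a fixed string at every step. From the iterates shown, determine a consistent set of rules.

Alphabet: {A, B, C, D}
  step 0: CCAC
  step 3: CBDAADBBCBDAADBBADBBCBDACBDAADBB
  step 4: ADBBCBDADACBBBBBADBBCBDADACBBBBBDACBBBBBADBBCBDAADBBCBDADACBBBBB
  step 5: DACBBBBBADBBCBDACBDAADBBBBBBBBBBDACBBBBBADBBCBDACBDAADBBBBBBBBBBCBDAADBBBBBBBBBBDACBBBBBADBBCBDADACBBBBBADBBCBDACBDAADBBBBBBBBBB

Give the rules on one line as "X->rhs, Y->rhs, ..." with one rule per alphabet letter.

A->DA, B->BB, C->AD, D->CB

  step 4 ⇒ step 5: ADBBCBDADACBBBBBADBBCBDADACBBBBBDACBBBBBADBBCBDAADBBCBDADACBBBBB ⇒ DA·CB·BB·BB·AD·BB·CB·DA·CB·DA·AD·BB·BB·BB·BB·BB·DA·CB·BB·BB·AD·BB·CB·DA·CB·DA·AD·BB·BB·BB·BB·BB·CB·DA·AD·BB·BB·BB·BB·BB·DA·CB·BB·BB·AD·BB·CB·DA·DA·CB·BB·BB·AD·BB·CB·DA·CB·DA·AD·BB·BB·BB·BB·BB
    A ↦ DA
    B ↦ BB
    C ↦ AD
    D ↦ CB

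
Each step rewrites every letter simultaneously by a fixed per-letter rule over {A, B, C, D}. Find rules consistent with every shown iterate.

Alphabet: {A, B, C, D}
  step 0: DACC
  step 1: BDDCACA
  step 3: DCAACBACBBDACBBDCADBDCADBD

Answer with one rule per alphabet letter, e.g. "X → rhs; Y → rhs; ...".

A->D, B->ACB, C->CA, D->BD

  step 0 ⇒ step 1: DACC ⇒ BD·D·CA·CA
    A ↦ D
    C ↦ CA
    D ↦ BD
    B ↦ ACB  (constrained at step 1)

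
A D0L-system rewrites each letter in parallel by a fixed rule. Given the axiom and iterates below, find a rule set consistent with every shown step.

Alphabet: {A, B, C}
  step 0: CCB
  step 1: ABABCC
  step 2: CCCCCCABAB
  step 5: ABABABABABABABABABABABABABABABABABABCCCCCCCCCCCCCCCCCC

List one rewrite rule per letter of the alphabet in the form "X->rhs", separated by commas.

A->C, B->CC, C->AB

  step 1 ⇒ step 2: ABABCC ⇒ C·CC·C·CC·AB·AB
    A ↦ C
    B ↦ CC
    C ↦ AB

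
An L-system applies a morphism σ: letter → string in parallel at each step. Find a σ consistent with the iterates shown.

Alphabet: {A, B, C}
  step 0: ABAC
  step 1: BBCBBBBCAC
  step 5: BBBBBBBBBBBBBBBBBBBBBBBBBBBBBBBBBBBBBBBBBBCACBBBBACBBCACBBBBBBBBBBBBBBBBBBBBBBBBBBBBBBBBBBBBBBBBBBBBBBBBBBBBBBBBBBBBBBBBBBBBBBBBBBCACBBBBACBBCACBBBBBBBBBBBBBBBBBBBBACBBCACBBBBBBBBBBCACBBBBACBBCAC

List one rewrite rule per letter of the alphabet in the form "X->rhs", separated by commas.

  step 0 ⇒ step 1: ABAC ⇒ BBC·BB·BBC·AC
    A ↦ BBC
    B ↦ BB
    C ↦ AC

A->BBC, B->BB, C->AC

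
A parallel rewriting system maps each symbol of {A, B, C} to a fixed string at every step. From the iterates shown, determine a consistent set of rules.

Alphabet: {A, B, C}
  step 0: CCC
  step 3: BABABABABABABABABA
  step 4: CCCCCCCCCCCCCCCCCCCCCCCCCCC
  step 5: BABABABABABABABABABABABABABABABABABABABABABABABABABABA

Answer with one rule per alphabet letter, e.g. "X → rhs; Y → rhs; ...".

A->C, B->CC, C->BA

  step 4 ⇒ step 5: CCCCCCCCCCCCCCCCCCCCCCCCCCC ⇒ BA·BA·BA·BA·BA·BA·BA·BA·BA·BA·BA·BA·BA·BA·BA·BA·BA·BA·BA·BA·BA·BA·BA·BA·BA·BA·BA
    C ↦ BA
  step 3 ⇒ step 4: BABABABABABABABABA ⇒ CC·C·CC·C·CC·C·CC·C·CC·C·CC·C·CC·C·CC·C·CC·C
    A ↦ C
  step 3 ⇒ step 4: BABABABABABABABABA ⇒ CC·C·CC·C·CC·C·CC·C·CC·C·CC·C·CC·C·CC·C·CC·C
    B ↦ CC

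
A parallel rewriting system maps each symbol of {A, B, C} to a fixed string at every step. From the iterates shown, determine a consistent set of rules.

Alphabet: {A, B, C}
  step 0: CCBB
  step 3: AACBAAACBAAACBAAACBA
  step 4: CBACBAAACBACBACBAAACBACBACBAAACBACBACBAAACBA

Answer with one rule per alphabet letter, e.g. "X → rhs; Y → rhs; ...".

A->CBA, B->A, C->A

  step 3 ⇒ step 4: AACBAAACBAAACBAAACBA ⇒ CBA·CBA·A·A·CBA·CBA·CBA·A·A·CBA·CBA·CBA·A·A·CBA·CBA·CBA·A·A·CBA
    A ↦ CBA
    B ↦ A
    C ↦ A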